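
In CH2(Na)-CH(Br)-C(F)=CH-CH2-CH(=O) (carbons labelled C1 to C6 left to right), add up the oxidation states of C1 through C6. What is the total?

-4

Each bond to a more electronegative atom (O, N, halogen) counts +1, each bond to a less electronegative atom (H, metal, B, Si) counts −1, and each C–C bond counts 0. Tallying each carbon:
C1: 1C, 2H, 1Na → 0 − 2 − 1 = -3
C2: 2C, 1H, 1Br → 0 − 1 + 1 = 0
C3: 3C, 1F → 0 + 1 = +1
C4: 3C, 1H → 0 − 1 = -1
C5: 2C, 2H → 0 − 2 = -2
C6: 1C, 1H, 2O → 0 − 1 + 2 = +1
Sum = -3 + 0 + 1 − 1 − 2 + 1 = -4.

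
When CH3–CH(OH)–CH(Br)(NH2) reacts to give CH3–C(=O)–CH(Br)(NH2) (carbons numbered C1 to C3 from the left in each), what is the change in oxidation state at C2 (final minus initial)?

+2

Before: C2 has 2 bonds to C, 1 bond to H, 1 bond to O → oxidation state 0.
After: C2 has 2 bonds to C, 2 bonds to O → oxidation state +2.
Δ = +2 − (0) = +2, so this is an oxidation at C2.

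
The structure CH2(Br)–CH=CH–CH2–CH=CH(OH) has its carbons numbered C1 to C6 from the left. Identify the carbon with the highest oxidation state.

C6

Assign +1 per bond to O/N/halogen, −1 per bond to H or an electropositive element, and 0 per bond to carbon. Tallying each carbon:
C1: 1C, 2H, 1Br → 0 − 2 + 1 = -1
C2: 3C, 1H → 0 − 1 = -1
C3: 3C, 1H → 0 − 1 = -1
C4: 2C, 2H → 0 − 2 = -2
C5: 3C, 1H → 0 − 1 = -1
C6: 2C, 1H, 1O → 0 − 1 + 1 = 0
The most oxidised carbon is C6 at 0.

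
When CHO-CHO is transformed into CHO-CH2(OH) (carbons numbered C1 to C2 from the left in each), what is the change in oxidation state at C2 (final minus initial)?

-2

Before: C2 has 1 bond to C, 1 bond to H, 2 bonds to O → oxidation state +1.
After: C2 has 1 bond to C, 2 bonds to H, 1 bond to O → oxidation state -1.
Δ = -1 − (+1) = -2, so this is a reduction at C2.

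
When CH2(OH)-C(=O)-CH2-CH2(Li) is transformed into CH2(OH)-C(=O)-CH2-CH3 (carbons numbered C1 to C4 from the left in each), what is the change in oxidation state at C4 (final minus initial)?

Before: C4 has 1 bond to C, 2 bonds to H, 1 bond to Li → oxidation state -3.
After: C4 has 1 bond to C, 3 bonds to H → oxidation state -3.
Δ = -3 − (-3) = 0, so no net redox change at C4.

0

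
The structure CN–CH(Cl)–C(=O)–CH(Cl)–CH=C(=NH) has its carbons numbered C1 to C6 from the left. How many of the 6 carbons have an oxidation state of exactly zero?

Tallying each carbon's bonds:
C1: 1C, 3N → 0 + 3 = +3
C2: 2C, 1H, 1Cl → 0 − 1 + 1 = 0
C3: 2C, 2O → 0 + 2 = +2
C4: 2C, 1H, 1Cl → 0 − 1 + 1 = 0
C5: 3C, 1H → 0 − 1 = -1
C6: 2C, 2N → 0 + 2 = +2
2 carbons (C2, C4) meet the condition.

2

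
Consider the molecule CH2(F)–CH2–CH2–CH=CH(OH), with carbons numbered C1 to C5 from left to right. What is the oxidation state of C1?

Count +1 for every bond to an atom more electronegative than carbon and −1 for every bond to one less electronegative; C–C bonds are 0.
C1 has one bond to C (0), one bond to H (-1), one bond to H (-1), one bond to F (+1).
Oxidation state = 0 − 1 − 1 + 1 = -1.

-1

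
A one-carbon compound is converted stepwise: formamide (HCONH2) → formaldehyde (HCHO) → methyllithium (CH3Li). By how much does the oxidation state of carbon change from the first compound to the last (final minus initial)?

Carbon oxidation states along the series — formamide: +2, formaldehyde: 0, methyllithium: -4.
Net change = -4 − (+2) = -6.

-6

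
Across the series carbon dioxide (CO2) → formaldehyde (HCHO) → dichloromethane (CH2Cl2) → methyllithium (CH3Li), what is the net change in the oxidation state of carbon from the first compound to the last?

-8

Carbon oxidation states along the series — carbon dioxide: +4, formaldehyde: 0, dichloromethane: 0, methyllithium: -4.
Net change = -4 − (+4) = -8.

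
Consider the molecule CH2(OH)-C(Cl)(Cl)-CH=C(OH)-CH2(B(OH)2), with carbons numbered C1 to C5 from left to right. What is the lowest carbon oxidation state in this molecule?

-3

Assign +1 per bond to O/N/halogen, −1 per bond to H or an electropositive element, and 0 per bond to carbon. Tallying each carbon:
C1: 1C, 2H, 1O → 0 − 2 + 1 = -1
C2: 2C, 2Cl → 0 + 2 = +2
C3: 3C, 1H → 0 − 1 = -1
C4: 3C, 1O → 0 + 1 = +1
C5: 1C, 2H, 1B → 0 − 2 − 1 = -3
The lowest value is -3.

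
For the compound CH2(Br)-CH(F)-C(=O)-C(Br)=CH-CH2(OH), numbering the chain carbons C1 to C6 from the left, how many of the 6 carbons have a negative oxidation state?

Assign +1 per bond to O/N/halogen, −1 per bond to H or an electropositive element, and 0 per bond to carbon. Tallying each carbon:
C1: 1C, 2H, 1Br → 0 − 2 + 1 = -1
C2: 2C, 1H, 1F → 0 − 1 + 1 = 0
C3: 2C, 2O → 0 + 2 = +2
C4: 3C, 1Br → 0 + 1 = +1
C5: 3C, 1H → 0 − 1 = -1
C6: 1C, 2H, 1O → 0 − 2 + 1 = -1
3 carbons (C1, C5, C6) meet the condition.

3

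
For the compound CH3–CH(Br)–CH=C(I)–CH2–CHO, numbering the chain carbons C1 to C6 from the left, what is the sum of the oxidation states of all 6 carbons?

-4

Tallying each carbon's bonds:
C1: 1C, 3H → 0 − 3 = -3
C2: 2C, 1H, 1Br → 0 − 1 + 1 = 0
C3: 3C, 1H → 0 − 1 = -1
C4: 3C, 1I → 0 + 1 = +1
C5: 2C, 2H → 0 − 2 = -2
C6: 1C, 1H, 2O → 0 − 1 + 2 = +1
Sum = -3 + 0 − 1 + 1 − 2 + 1 = -4.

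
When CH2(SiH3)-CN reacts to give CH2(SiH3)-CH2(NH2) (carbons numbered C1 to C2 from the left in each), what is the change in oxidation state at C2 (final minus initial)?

-4

Before: C2 has 1 bond to C, 3 bonds to N → oxidation state +3.
After: C2 has 1 bond to C, 2 bonds to H, 1 bond to N → oxidation state -1.
Δ = -1 − (+3) = -4, so this is a reduction at C2.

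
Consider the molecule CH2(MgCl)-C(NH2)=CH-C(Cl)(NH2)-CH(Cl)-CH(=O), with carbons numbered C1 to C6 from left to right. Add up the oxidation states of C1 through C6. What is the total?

0

Each bond to a more electronegative atom (O, N, halogen) counts +1, each bond to a less electronegative atom (H, metal, B, Si) counts −1, and each C–C bond counts 0. Tallying each carbon:
C1: 1C, 2H, 1Mg → 0 − 2 − 1 = -3
C2: 3C, 1N → 0 + 1 = +1
C3: 3C, 1H → 0 − 1 = -1
C4: 2C, 1N, 1Cl → 0 + 1 + 1 = +2
C5: 2C, 1H, 1Cl → 0 − 1 + 1 = 0
C6: 1C, 1H, 2O → 0 − 1 + 2 = +1
Sum = -3 + 1 − 1 + 2 + 0 + 1 = 0.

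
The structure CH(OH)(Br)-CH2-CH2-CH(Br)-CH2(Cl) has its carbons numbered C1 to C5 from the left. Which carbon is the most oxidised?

Bonds to more-electronegative neighbours contribute +1 each, bonds to H or metals contribute −1 each, and C–C bonds contribute 0. Tallying each carbon:
C1: 1C, 1H, 1O, 1Br → 0 − 1 + 1 + 1 = +1
C2: 2C, 2H → 0 − 2 = -2
C3: 2C, 2H → 0 − 2 = -2
C4: 2C, 1H, 1Br → 0 − 1 + 1 = 0
C5: 1C, 2H, 1Cl → 0 − 2 + 1 = -1
The most oxidised carbon is C1 at +1.

C1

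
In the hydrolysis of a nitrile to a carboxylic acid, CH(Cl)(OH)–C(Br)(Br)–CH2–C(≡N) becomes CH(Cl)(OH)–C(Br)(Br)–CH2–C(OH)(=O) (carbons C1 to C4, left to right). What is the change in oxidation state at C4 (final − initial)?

0

Before: C4 has 1 bond to C, 3 bonds to N → oxidation state +3.
After: C4 has 1 bond to C, 3 bonds to O → oxidation state +3.
Δ = +3 − (+3) = 0, so no net redox change at C4.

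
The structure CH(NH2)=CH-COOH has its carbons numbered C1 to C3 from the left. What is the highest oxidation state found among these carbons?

+3

Tallying each carbon's bonds:
C1: 2C, 1H, 1N → 0 − 1 + 1 = 0
C2: 3C, 1H → 0 − 1 = -1
C3: 1C, 3O → 0 + 3 = +3
The highest value is +3.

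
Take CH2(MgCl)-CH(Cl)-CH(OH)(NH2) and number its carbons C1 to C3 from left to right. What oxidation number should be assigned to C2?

Bonds to more-electronegative neighbours contribute +1 each, bonds to H or metals contribute −1 each, and C–C bonds contribute 0.
C2 has one bond to C (0), one bond to C (0), one bond to Cl (+1), one bond to H (-1).
Oxidation state = 0 + 0 + 1 − 1 = 0.

0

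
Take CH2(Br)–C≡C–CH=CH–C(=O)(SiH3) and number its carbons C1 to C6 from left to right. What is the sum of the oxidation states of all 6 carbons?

Each bond to a more electronegative atom (O, N, halogen) counts +1, each bond to a less electronegative atom (H, metal, B, Si) counts −1, and each C–C bond counts 0. Tallying each carbon:
C1: 1C, 2H, 1Br → 0 − 2 + 1 = -1
C2: 4C → 0 = 0
C3: 4C → 0 = 0
C4: 3C, 1H → 0 − 1 = -1
C5: 3C, 1H → 0 − 1 = -1
C6: 1C, 2O, 1Si → 0 + 2 − 1 = +1
Sum = -1 + 0 + 0 − 1 − 1 + 1 = -2.

-2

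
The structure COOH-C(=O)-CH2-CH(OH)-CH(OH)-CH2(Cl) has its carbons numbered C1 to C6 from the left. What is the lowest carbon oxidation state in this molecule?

Tallying each carbon's bonds:
C1: 1C, 3O → 0 + 3 = +3
C2: 2C, 2O → 0 + 2 = +2
C3: 2C, 2H → 0 − 2 = -2
C4: 2C, 1H, 1O → 0 − 1 + 1 = 0
C5: 2C, 1H, 1O → 0 − 1 + 1 = 0
C6: 1C, 2H, 1Cl → 0 − 2 + 1 = -1
The lowest value is -2.

-2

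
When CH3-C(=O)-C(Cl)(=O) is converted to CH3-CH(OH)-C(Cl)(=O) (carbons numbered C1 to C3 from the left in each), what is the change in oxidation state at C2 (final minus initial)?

-2

Before: C2 has 2 bonds to C, 2 bonds to O → oxidation state +2.
After: C2 has 2 bonds to C, 1 bond to H, 1 bond to O → oxidation state 0.
Δ = 0 − (+2) = -2, so this is a reduction at C2.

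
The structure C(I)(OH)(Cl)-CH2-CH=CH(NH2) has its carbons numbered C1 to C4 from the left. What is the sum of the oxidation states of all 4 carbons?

Count +1 for every bond to an atom more electronegative than carbon and −1 for every bond to one less electronegative; C–C bonds are 0. Tallying each carbon:
C1: 1C, 1O, 1Cl, 1I → 0 + 1 + 1 + 1 = +3
C2: 2C, 2H → 0 − 2 = -2
C3: 3C, 1H → 0 − 1 = -1
C4: 2C, 1H, 1N → 0 − 1 + 1 = 0
Sum = +3 − 2 − 1 + 0 = 0.

0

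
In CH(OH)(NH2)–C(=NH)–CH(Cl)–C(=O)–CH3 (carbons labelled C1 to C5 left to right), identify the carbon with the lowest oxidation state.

C5

Bonds to more-electronegative neighbours contribute +1 each, bonds to H or metals contribute −1 each, and C–C bonds contribute 0. Tallying each carbon:
C1: 1C, 1H, 1O, 1N → 0 − 1 + 1 + 1 = +1
C2: 2C, 2N → 0 + 2 = +2
C3: 2C, 1H, 1Cl → 0 − 1 + 1 = 0
C4: 2C, 2O → 0 + 2 = +2
C5: 1C, 3H → 0 − 3 = -3
The most reduced carbon is C5 at -3.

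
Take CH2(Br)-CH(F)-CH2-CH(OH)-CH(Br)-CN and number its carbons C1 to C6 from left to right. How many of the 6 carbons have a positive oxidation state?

1

Each bond to a more electronegative atom (O, N, halogen) counts +1, each bond to a less electronegative atom (H, metal, B, Si) counts −1, and each C–C bond counts 0. Tallying each carbon:
C1: 1C, 2H, 1Br → 0 − 2 + 1 = -1
C2: 2C, 1H, 1F → 0 − 1 + 1 = 0
C3: 2C, 2H → 0 − 2 = -2
C4: 2C, 1H, 1O → 0 − 1 + 1 = 0
C5: 2C, 1H, 1Br → 0 − 1 + 1 = 0
C6: 1C, 3N → 0 + 3 = +3
1 carbon (C6) meets the condition.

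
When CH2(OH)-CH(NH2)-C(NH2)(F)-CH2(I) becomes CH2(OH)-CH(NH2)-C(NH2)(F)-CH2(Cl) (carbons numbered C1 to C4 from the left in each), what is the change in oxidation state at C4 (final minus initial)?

Before: C4 has 1 bond to C, 2 bonds to H, 1 bond to I → oxidation state -1.
After: C4 has 1 bond to C, 2 bonds to H, 1 bond to Cl → oxidation state -1.
Δ = -1 − (-1) = 0, so no net redox change at C4.

0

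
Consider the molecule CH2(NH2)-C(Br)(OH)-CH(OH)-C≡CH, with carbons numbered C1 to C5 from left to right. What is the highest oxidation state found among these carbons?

Assign +1 per bond to O/N/halogen, −1 per bond to H or an electropositive element, and 0 per bond to carbon. Tallying each carbon:
C1: 1C, 2H, 1N → 0 − 2 + 1 = -1
C2: 2C, 1O, 1Br → 0 + 1 + 1 = +2
C3: 2C, 1H, 1O → 0 − 1 + 1 = 0
C4: 4C → 0 = 0
C5: 3C, 1H → 0 − 1 = -1
The highest value is +2.

+2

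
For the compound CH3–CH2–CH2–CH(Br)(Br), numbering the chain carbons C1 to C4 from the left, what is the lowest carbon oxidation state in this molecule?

-3

Tallying each carbon's bonds:
C1: 1C, 3H → 0 − 3 = -3
C2: 2C, 2H → 0 − 2 = -2
C3: 2C, 2H → 0 − 2 = -2
C4: 1C, 1H, 2Br → 0 − 1 + 2 = +1
The lowest value is -3.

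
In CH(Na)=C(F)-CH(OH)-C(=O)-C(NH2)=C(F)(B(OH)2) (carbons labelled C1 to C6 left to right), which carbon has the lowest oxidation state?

C1

Count +1 for every bond to an atom more electronegative than carbon and −1 for every bond to one less electronegative; C–C bonds are 0. Tallying each carbon:
C1: 2C, 1H, 1Na → 0 − 1 − 1 = -2
C2: 3C, 1F → 0 + 1 = +1
C3: 2C, 1H, 1O → 0 − 1 + 1 = 0
C4: 2C, 2O → 0 + 2 = +2
C5: 3C, 1N → 0 + 1 = +1
C6: 2C, 1F, 1B → 0 + 1 − 1 = 0
The most reduced carbon is C1 at -2.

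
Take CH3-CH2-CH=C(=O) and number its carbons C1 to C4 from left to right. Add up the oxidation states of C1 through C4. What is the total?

Tallying each carbon's bonds:
C1: 1C, 3H → 0 − 3 = -3
C2: 2C, 2H → 0 − 2 = -2
C3: 3C, 1H → 0 − 1 = -1
C4: 2C, 2O → 0 + 2 = +2
Sum = -3 − 2 − 1 + 2 = -4.

-4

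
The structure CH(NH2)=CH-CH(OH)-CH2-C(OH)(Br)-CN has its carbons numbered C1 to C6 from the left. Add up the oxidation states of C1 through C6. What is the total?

+2

Tallying each carbon's bonds:
C1: 2C, 1H, 1N → 0 − 1 + 1 = 0
C2: 3C, 1H → 0 − 1 = -1
C3: 2C, 1H, 1O → 0 − 1 + 1 = 0
C4: 2C, 2H → 0 − 2 = -2
C5: 2C, 1O, 1Br → 0 + 1 + 1 = +2
C6: 1C, 3N → 0 + 3 = +3
Sum = 0 − 1 + 0 − 2 + 2 + 3 = +2.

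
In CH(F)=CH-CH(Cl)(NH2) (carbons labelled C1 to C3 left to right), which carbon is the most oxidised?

C3

Tallying each carbon's bonds:
C1: 2C, 1H, 1F → 0 − 1 + 1 = 0
C2: 3C, 1H → 0 − 1 = -1
C3: 1C, 1H, 1N, 1Cl → 0 − 1 + 1 + 1 = +1
The most oxidised carbon is C3 at +1.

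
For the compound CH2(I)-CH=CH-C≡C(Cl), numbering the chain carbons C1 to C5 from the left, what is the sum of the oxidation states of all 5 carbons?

Bonds to more-electronegative neighbours contribute +1 each, bonds to H or metals contribute −1 each, and C–C bonds contribute 0. Tallying each carbon:
C1: 1C, 2H, 1I → 0 − 2 + 1 = -1
C2: 3C, 1H → 0 − 1 = -1
C3: 3C, 1H → 0 − 1 = -1
C4: 4C → 0 = 0
C5: 3C, 1Cl → 0 + 1 = +1
Sum = -1 − 1 − 1 + 0 + 1 = -2.

-2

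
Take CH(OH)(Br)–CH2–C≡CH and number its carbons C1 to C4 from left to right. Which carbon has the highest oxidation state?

C1

Tallying each carbon's bonds:
C1: 1C, 1H, 1O, 1Br → 0 − 1 + 1 + 1 = +1
C2: 2C, 2H → 0 − 2 = -2
C3: 4C → 0 = 0
C4: 3C, 1H → 0 − 1 = -1
The most oxidised carbon is C1 at +1.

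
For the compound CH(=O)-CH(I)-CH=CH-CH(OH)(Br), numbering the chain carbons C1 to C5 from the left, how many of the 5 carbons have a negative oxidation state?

Tallying each carbon's bonds:
C1: 1C, 1H, 2O → 0 − 1 + 2 = +1
C2: 2C, 1H, 1I → 0 − 1 + 1 = 0
C3: 3C, 1H → 0 − 1 = -1
C4: 3C, 1H → 0 − 1 = -1
C5: 1C, 1H, 1O, 1Br → 0 − 1 + 1 + 1 = +1
2 carbons (C3, C4) meet the condition.

2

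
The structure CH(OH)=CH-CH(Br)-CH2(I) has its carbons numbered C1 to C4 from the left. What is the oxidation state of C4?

-1

C4 has one bond to C (0), one bond to I (+1), one bond to H (-1), one bond to H (-1).
Oxidation state = 0 + 1 − 1 − 1 = -1.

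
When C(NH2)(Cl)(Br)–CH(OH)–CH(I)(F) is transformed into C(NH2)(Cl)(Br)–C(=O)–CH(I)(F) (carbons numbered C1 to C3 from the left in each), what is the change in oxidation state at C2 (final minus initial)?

Before: C2 has 2 bonds to C, 1 bond to H, 1 bond to O → oxidation state 0.
After: C2 has 2 bonds to C, 2 bonds to O → oxidation state +2.
Δ = +2 − (0) = +2, so this is an oxidation at C2.

+2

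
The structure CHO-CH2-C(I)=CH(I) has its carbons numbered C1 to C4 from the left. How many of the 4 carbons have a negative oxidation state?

Bonds to more-electronegative neighbours contribute +1 each, bonds to H or metals contribute −1 each, and C–C bonds contribute 0. Tallying each carbon:
C1: 1C, 1H, 2O → 0 − 1 + 2 = +1
C2: 2C, 2H → 0 − 2 = -2
C3: 3C, 1I → 0 + 1 = +1
C4: 2C, 1H, 1I → 0 − 1 + 1 = 0
1 carbon (C2) meets the condition.

1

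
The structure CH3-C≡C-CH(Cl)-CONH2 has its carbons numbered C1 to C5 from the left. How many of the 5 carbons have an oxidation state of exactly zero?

Tallying each carbon's bonds:
C1: 1C, 3H → 0 − 3 = -3
C2: 4C → 0 = 0
C3: 4C → 0 = 0
C4: 2C, 1H, 1Cl → 0 − 1 + 1 = 0
C5: 1C, 2O, 1N → 0 + 2 + 1 = +3
3 carbons (C2, C3, C4) meet the condition.

3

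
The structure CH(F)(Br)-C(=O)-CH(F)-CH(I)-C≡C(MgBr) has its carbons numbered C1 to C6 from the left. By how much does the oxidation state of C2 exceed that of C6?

+3

C2: 2C, 2O → 0 + 2 = +2
C6: 3C, 1Mg → 0 − 1 = -1
Difference: +2 − (-1) = +3.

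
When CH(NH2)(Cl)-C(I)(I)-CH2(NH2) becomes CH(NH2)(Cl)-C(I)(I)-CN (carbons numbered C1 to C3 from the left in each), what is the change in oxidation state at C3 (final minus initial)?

Before: C3 has 1 bond to C, 2 bonds to H, 1 bond to N → oxidation state -1.
After: C3 has 1 bond to C, 3 bonds to N → oxidation state +3.
Δ = +3 − (-1) = +4, so this is an oxidation at C3.

+4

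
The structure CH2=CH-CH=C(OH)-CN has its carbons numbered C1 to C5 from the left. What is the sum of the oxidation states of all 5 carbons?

0

Bonds to more-electronegative neighbours contribute +1 each, bonds to H or metals contribute −1 each, and C–C bonds contribute 0. Tallying each carbon:
C1: 2C, 2H → 0 − 2 = -2
C2: 3C, 1H → 0 − 1 = -1
C3: 3C, 1H → 0 − 1 = -1
C4: 3C, 1O → 0 + 1 = +1
C5: 1C, 3N → 0 + 3 = +3
Sum = -2 − 1 − 1 + 1 + 3 = 0.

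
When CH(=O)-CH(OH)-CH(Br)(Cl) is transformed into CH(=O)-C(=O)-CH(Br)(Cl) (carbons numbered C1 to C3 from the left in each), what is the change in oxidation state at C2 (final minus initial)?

Before: C2 has 2 bonds to C, 1 bond to H, 1 bond to O → oxidation state 0.
After: C2 has 2 bonds to C, 2 bonds to O → oxidation state +2.
Δ = +2 − (0) = +2, so this is an oxidation at C2.

+2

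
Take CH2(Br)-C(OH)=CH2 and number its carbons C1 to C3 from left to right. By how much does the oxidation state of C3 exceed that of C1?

C3: 2C, 2H → 0 − 2 = -2
C1: 1C, 2H, 1Br → 0 − 2 + 1 = -1
Difference: -2 − (-1) = -1.

-1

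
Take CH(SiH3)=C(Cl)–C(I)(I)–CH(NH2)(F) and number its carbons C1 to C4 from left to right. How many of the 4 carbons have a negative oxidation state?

1

Bonds to more-electronegative neighbours contribute +1 each, bonds to H or metals contribute −1 each, and C–C bonds contribute 0. Tallying each carbon:
C1: 2C, 1H, 1Si → 0 − 1 − 1 = -2
C2: 3C, 1Cl → 0 + 1 = +1
C3: 2C, 2I → 0 + 2 = +2
C4: 1C, 1H, 1N, 1F → 0 − 1 + 1 + 1 = +1
1 carbon (C1) meets the condition.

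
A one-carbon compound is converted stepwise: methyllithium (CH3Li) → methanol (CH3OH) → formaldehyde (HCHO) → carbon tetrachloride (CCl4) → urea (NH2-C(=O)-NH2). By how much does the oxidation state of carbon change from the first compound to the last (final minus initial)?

+8

Carbon oxidation states along the series — methyllithium: -4, methanol: -2, formaldehyde: 0, carbon tetrachloride: +4, urea: +4.
Net change = +4 − (-4) = +8.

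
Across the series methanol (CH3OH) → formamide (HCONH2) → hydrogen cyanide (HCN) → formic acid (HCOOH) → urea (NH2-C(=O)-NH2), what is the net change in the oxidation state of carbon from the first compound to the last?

+6

Carbon oxidation states along the series — methanol: -2, formamide: +2, hydrogen cyanide: +2, formic acid: +2, urea: +4.
Net change = +4 − (-2) = +6.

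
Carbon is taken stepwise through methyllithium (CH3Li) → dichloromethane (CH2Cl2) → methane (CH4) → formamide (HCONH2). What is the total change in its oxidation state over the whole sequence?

+6

Carbon oxidation states along the series — methyllithium: -4, dichloromethane: 0, methane: -4, formamide: +2.
Net change = +2 − (-4) = +6.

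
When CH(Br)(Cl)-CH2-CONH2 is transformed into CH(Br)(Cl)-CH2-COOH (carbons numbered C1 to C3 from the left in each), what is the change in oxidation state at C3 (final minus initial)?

Before: C3 has 1 bond to C, 2 bonds to O, 1 bond to N → oxidation state +3.
After: C3 has 1 bond to C, 3 bonds to O → oxidation state +3.
Δ = +3 − (+3) = 0, so no net redox change at C3.

0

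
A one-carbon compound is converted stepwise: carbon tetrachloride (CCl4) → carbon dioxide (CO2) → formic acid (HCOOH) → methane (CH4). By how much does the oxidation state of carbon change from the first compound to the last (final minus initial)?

-8

Carbon oxidation states along the series — carbon tetrachloride: +4, carbon dioxide: +4, formic acid: +2, methane: -4.
Net change = -4 − (+4) = -8.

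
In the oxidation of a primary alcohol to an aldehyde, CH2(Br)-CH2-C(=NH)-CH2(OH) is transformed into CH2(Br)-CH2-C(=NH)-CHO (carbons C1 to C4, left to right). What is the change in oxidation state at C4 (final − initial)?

+2

Before: C4 has 1 bond to C, 2 bonds to H, 1 bond to O → oxidation state -1.
After: C4 has 1 bond to C, 1 bond to H, 2 bonds to O → oxidation state +1.
Δ = +1 − (-1) = +2, so this is an oxidation at C4.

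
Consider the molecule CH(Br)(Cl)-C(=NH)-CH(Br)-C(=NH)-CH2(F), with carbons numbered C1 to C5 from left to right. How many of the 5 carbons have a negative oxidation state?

1

Tallying each carbon's bonds:
C1: 1C, 1H, 1Cl, 1Br → 0 − 1 + 1 + 1 = +1
C2: 2C, 2N → 0 + 2 = +2
C3: 2C, 1H, 1Br → 0 − 1 + 1 = 0
C4: 2C, 2N → 0 + 2 = +2
C5: 1C, 2H, 1F → 0 − 2 + 1 = -1
1 carbon (C5) meets the condition.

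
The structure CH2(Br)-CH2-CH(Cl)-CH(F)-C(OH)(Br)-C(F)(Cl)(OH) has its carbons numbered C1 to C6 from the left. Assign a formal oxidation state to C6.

+3

C6 has one bond to C (0), one bond to F (+1), one bond to Cl (+1), one bond to O (+1).
Oxidation state = 0 + 1 + 1 + 1 = +3.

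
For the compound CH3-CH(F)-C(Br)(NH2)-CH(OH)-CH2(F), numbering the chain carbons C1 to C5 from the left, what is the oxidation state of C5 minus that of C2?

-1

C5: 1C, 2H, 1F → 0 − 2 + 1 = -1
C2: 2C, 1H, 1F → 0 − 1 + 1 = 0
Difference: -1 − (0) = -1.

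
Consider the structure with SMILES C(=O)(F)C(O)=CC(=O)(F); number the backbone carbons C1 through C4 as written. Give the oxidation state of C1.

Bonds to more-electronegative neighbours contribute +1 each, bonds to H or metals contribute −1 each, and C–C bonds contribute 0.
C1 has one bond to C (0), a double bond to O (2×+1 = +2), one bond to F (+1).
Oxidation state = 0 + 2 + 1 = +3.

+3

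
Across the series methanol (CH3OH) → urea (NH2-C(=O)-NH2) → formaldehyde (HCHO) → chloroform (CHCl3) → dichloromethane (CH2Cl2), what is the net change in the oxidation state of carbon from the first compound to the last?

Carbon oxidation states along the series — methanol: -2, urea: +4, formaldehyde: 0, chloroform: +2, dichloromethane: 0.
Net change = 0 − (-2) = +2.

+2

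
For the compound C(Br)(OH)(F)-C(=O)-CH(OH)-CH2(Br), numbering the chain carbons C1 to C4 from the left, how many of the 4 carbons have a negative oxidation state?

1

Tallying each carbon's bonds:
C1: 1C, 1O, 1F, 1Br → 0 + 1 + 1 + 1 = +3
C2: 2C, 2O → 0 + 2 = +2
C3: 2C, 1H, 1O → 0 − 1 + 1 = 0
C4: 1C, 2H, 1Br → 0 − 2 + 1 = -1
1 carbon (C4) meets the condition.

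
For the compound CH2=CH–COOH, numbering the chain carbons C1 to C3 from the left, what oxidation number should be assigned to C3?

+3

Each bond to a more electronegative atom (O, N, halogen) counts +1, each bond to a less electronegative atom (H, metal, B, Si) counts −1, and each C–C bond counts 0.
C3 has one bond to C (0), a double bond to O (2×+1 = +2), one bond to O (+1).
Oxidation state = 0 + 2 + 1 = +3.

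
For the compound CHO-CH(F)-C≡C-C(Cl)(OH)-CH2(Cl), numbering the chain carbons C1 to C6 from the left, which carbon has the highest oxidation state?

Tallying each carbon's bonds:
C1: 1C, 1H, 2O → 0 − 1 + 2 = +1
C2: 2C, 1H, 1F → 0 − 1 + 1 = 0
C3: 4C → 0 = 0
C4: 4C → 0 = 0
C5: 2C, 1O, 1Cl → 0 + 1 + 1 = +2
C6: 1C, 2H, 1Cl → 0 − 2 + 1 = -1
The most oxidised carbon is C5 at +2.

C5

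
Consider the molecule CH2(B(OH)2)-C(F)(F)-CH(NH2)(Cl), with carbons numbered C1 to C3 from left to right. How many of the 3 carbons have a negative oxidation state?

Count +1 for every bond to an atom more electronegative than carbon and −1 for every bond to one less electronegative; C–C bonds are 0. Tallying each carbon:
C1: 1C, 2H, 1B → 0 − 2 − 1 = -3
C2: 2C, 2F → 0 + 2 = +2
C3: 1C, 1H, 1N, 1Cl → 0 − 1 + 1 + 1 = +1
1 carbon (C1) meets the condition.

1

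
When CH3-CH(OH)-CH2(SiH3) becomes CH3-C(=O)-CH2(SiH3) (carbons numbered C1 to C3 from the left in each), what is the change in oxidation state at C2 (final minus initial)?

+2

Before: C2 has 2 bonds to C, 1 bond to H, 1 bond to O → oxidation state 0.
After: C2 has 2 bonds to C, 2 bonds to O → oxidation state +2.
Δ = +2 − (0) = +2, so this is an oxidation at C2.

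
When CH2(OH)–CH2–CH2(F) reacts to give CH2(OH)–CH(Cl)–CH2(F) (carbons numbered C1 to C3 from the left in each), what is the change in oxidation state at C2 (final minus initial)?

+2

Before: C2 has 2 bonds to C, 2 bonds to H → oxidation state -2.
After: C2 has 2 bonds to C, 1 bond to H, 1 bond to Cl → oxidation state 0.
Δ = 0 − (-2) = +2, so this is an oxidation at C2.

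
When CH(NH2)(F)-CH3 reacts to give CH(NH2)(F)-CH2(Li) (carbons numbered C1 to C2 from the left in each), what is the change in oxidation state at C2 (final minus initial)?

Before: C2 has 1 bond to C, 3 bonds to H → oxidation state -3.
After: C2 has 1 bond to C, 2 bonds to H, 1 bond to Li → oxidation state -3.
Δ = -3 − (-3) = 0, so no net redox change at C2.

0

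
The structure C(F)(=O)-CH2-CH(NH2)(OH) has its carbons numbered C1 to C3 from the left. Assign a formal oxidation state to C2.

-2

Count +1 for every bond to an atom more electronegative than carbon and −1 for every bond to one less electronegative; C–C bonds are 0.
C2 has one bond to C (0), one bond to C (0), one bond to H (-1), one bond to H (-1).
Oxidation state = 0 + 0 − 1 − 1 = -2.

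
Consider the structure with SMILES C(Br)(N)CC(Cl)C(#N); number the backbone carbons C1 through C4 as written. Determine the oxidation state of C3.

Each bond to a more electronegative atom (O, N, halogen) counts +1, each bond to a less electronegative atom (H, metal, B, Si) counts −1, and each C–C bond counts 0.
C3 has one bond to C (0), one bond to C (0), one bond to H (-1), one bond to Cl (+1).
Oxidation state = 0 + 0 − 1 + 1 = 0.

0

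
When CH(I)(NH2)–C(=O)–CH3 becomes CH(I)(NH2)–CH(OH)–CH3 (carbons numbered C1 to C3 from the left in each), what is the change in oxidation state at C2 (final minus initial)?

-2

Before: C2 has 2 bonds to C, 2 bonds to O → oxidation state +2.
After: C2 has 2 bonds to C, 1 bond to H, 1 bond to O → oxidation state 0.
Δ = 0 − (+2) = -2, so this is a reduction at C2.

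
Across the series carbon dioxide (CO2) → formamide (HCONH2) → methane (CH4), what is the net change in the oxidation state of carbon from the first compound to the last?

Carbon oxidation states along the series — carbon dioxide: +4, formamide: +2, methane: -4.
Net change = -4 − (+4) = -8.

-8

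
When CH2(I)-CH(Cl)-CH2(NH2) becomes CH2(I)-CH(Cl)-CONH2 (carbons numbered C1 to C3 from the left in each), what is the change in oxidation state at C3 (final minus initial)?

Before: C3 has 1 bond to C, 2 bonds to H, 1 bond to N → oxidation state -1.
After: C3 has 1 bond to C, 2 bonds to O, 1 bond to N → oxidation state +3.
Δ = +3 − (-1) = +4, so this is an oxidation at C3.

+4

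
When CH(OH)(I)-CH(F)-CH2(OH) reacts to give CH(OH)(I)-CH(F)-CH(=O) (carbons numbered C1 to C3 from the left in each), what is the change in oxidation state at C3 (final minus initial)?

Before: C3 has 1 bond to C, 2 bonds to H, 1 bond to O → oxidation state -1.
After: C3 has 1 bond to C, 1 bond to H, 2 bonds to O → oxidation state +1.
Δ = +1 − (-1) = +2, so this is an oxidation at C3.

+2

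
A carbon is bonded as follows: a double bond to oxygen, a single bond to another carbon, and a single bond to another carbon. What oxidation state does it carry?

Assign +1 per bond to O/N/halogen, −1 per bond to H or an electropositive element, and 0 per bond to carbon.
The carbon has one bond to C (0), one bond to C (0), a double bond to O (2×+1 = +2).
Oxidation state = 0 + 0 + 2 = +2.

+2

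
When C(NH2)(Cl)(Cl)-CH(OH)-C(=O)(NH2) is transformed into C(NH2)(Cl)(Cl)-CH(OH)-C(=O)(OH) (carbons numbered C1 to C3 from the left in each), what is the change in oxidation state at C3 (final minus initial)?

Before: C3 has 1 bond to C, 2 bonds to O, 1 bond to N → oxidation state +3.
After: C3 has 1 bond to C, 3 bonds to O → oxidation state +3.
Δ = +3 − (+3) = 0, so no net redox change at C3.

0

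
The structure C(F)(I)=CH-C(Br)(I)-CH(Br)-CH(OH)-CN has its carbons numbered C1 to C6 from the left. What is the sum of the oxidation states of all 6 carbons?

Tallying each carbon's bonds:
C1: 2C, 1F, 1I → 0 + 1 + 1 = +2
C2: 3C, 1H → 0 − 1 = -1
C3: 2C, 1Br, 1I → 0 + 1 + 1 = +2
C4: 2C, 1H, 1Br → 0 − 1 + 1 = 0
C5: 2C, 1H, 1O → 0 − 1 + 1 = 0
C6: 1C, 3N → 0 + 3 = +3
Sum = +2 − 1 + 2 + 0 + 0 + 3 = +6.

+6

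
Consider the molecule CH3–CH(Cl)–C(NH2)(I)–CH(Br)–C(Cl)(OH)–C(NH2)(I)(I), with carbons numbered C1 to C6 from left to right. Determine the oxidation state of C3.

C3 has one bond to C (0), one bond to C (0), one bond to N (+1), one bond to I (+1).
Oxidation state = 0 + 0 + 1 + 1 = +2.

+2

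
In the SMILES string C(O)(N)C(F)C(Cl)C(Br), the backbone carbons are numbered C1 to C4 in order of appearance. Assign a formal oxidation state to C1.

Bonds to more-electronegative neighbours contribute +1 each, bonds to H or metals contribute −1 each, and C–C bonds contribute 0.
C1 has one bond to C (0), one bond to O (+1), one bond to N (+1), one bond to H (-1).
Oxidation state = 0 + 1 + 1 − 1 = +1.

+1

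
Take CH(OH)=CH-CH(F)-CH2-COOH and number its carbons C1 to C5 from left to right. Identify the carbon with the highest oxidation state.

C5

Tallying each carbon's bonds:
C1: 2C, 1H, 1O → 0 − 1 + 1 = 0
C2: 3C, 1H → 0 − 1 = -1
C3: 2C, 1H, 1F → 0 − 1 + 1 = 0
C4: 2C, 2H → 0 − 2 = -2
C5: 1C, 3O → 0 + 3 = +3
The most oxidised carbon is C5 at +3.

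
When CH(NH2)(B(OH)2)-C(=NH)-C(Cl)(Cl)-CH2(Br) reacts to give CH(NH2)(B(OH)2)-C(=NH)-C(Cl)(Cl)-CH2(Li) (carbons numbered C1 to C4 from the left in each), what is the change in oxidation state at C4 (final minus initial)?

-2

Before: C4 has 1 bond to C, 2 bonds to H, 1 bond to Br → oxidation state -1.
After: C4 has 1 bond to C, 2 bonds to H, 1 bond to Li → oxidation state -3.
Δ = -3 − (-1) = -2, so this is a reduction at C4.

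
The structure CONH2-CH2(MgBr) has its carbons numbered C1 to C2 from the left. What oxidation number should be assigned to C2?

-3

Count +1 for every bond to an atom more electronegative than carbon and −1 for every bond to one less electronegative; C–C bonds are 0.
C2 has one bond to C (0), one bond to Mg (-1), one bond to H (-1), one bond to H (-1).
Oxidation state = 0 − 1 − 1 − 1 = -3.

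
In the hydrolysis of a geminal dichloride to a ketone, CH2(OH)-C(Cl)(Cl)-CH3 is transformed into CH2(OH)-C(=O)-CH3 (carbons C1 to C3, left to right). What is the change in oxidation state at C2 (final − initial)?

Before: C2 has 2 bonds to C, 2 bonds to Cl → oxidation state +2.
After: C2 has 2 bonds to C, 2 bonds to O → oxidation state +2.
Δ = +2 − (+2) = 0, so no net redox change at C2.

0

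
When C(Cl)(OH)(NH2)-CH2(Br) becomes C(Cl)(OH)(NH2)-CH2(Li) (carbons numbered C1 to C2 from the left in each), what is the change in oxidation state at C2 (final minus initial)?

Before: C2 has 1 bond to C, 2 bonds to H, 1 bond to Br → oxidation state -1.
After: C2 has 1 bond to C, 2 bonds to H, 1 bond to Li → oxidation state -3.
Δ = -3 − (-1) = -2, so this is a reduction at C2.

-2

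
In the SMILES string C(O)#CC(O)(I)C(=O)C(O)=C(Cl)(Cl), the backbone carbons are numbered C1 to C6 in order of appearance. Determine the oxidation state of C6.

Count +1 for every bond to an atom more electronegative than carbon and −1 for every bond to one less electronegative; C–C bonds are 0.
C6 has a double bond to C (2×0 = 0), one bond to Cl (+1), one bond to Cl (+1).
Oxidation state = 0 + 1 + 1 = +2.

+2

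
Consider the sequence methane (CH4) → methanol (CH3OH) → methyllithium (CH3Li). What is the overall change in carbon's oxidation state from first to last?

0

Carbon oxidation states along the series — methane: -4, methanol: -2, methyllithium: -4.
Net change = -4 − (-4) = 0.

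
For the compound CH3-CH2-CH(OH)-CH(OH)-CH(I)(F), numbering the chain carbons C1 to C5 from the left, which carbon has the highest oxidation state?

Tallying each carbon's bonds:
C1: 1C, 3H → 0 − 3 = -3
C2: 2C, 2H → 0 − 2 = -2
C3: 2C, 1H, 1O → 0 − 1 + 1 = 0
C4: 2C, 1H, 1O → 0 − 1 + 1 = 0
C5: 1C, 1H, 1F, 1I → 0 − 1 + 1 + 1 = +1
The most oxidised carbon is C5 at +1.

C5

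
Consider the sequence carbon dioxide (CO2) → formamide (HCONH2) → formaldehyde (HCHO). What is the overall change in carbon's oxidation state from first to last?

-4

Carbon oxidation states along the series — carbon dioxide: +4, formamide: +2, formaldehyde: 0.
Net change = 0 − (+4) = -4.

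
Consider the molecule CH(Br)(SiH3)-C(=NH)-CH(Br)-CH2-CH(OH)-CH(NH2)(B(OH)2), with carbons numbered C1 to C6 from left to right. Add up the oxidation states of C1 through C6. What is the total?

Assign +1 per bond to O/N/halogen, −1 per bond to H or an electropositive element, and 0 per bond to carbon. Tallying each carbon:
C1: 1C, 1H, 1Br, 1Si → 0 − 1 + 1 − 1 = -1
C2: 2C, 2N → 0 + 2 = +2
C3: 2C, 1H, 1Br → 0 − 1 + 1 = 0
C4: 2C, 2H → 0 − 2 = -2
C5: 2C, 1H, 1O → 0 − 1 + 1 = 0
C6: 1C, 1H, 1N, 1B → 0 − 1 + 1 − 1 = -1
Sum = -1 + 2 + 0 − 2 + 0 − 1 = -2.

-2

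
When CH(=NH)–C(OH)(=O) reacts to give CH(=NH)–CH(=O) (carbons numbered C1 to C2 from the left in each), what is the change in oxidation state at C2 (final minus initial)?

-2

Before: C2 has 1 bond to C, 3 bonds to O → oxidation state +3.
After: C2 has 1 bond to C, 1 bond to H, 2 bonds to O → oxidation state +1.
Δ = +1 − (+3) = -2, so this is a reduction at C2.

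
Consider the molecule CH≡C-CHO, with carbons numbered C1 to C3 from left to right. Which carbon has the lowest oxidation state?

Tallying each carbon's bonds:
C1: 3C, 1H → 0 − 1 = -1
C2: 4C → 0 = 0
C3: 1C, 1H, 2O → 0 − 1 + 2 = +1
The most reduced carbon is C1 at -1.

C1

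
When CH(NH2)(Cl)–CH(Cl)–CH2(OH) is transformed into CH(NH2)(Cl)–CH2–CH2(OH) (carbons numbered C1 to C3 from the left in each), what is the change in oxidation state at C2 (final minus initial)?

-2

Before: C2 has 2 bonds to C, 1 bond to H, 1 bond to Cl → oxidation state 0.
After: C2 has 2 bonds to C, 2 bonds to H → oxidation state -2.
Δ = -2 − (0) = -2, so this is a reduction at C2.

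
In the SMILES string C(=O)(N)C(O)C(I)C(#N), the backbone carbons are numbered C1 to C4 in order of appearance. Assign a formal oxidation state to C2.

C2 has one bond to C (0), one bond to C (0), one bond to H (-1), one bond to O (+1).
Oxidation state = 0 + 0 − 1 + 1 = 0.

0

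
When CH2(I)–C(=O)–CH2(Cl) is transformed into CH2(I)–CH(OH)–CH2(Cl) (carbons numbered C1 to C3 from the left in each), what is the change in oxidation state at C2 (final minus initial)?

Before: C2 has 2 bonds to C, 2 bonds to O → oxidation state +2.
After: C2 has 2 bonds to C, 1 bond to H, 1 bond to O → oxidation state 0.
Δ = 0 − (+2) = -2, so this is a reduction at C2.

-2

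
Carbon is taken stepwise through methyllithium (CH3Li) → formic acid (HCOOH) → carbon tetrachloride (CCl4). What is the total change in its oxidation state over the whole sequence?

+8

Carbon oxidation states along the series — methyllithium: -4, formic acid: +2, carbon tetrachloride: +4.
Net change = +4 − (-4) = +8.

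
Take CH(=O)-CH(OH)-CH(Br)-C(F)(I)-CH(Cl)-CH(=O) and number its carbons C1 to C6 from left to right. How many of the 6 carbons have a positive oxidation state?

3

Bonds to more-electronegative neighbours contribute +1 each, bonds to H or metals contribute −1 each, and C–C bonds contribute 0. Tallying each carbon:
C1: 1C, 1H, 2O → 0 − 1 + 2 = +1
C2: 2C, 1H, 1O → 0 − 1 + 1 = 0
C3: 2C, 1H, 1Br → 0 − 1 + 1 = 0
C4: 2C, 1F, 1I → 0 + 1 + 1 = +2
C5: 2C, 1H, 1Cl → 0 − 1 + 1 = 0
C6: 1C, 1H, 2O → 0 − 1 + 2 = +1
3 carbons (C1, C4, C6) meet the condition.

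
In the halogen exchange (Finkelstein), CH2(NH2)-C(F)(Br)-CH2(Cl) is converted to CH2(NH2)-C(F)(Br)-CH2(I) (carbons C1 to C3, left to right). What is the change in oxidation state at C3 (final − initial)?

0

Before: C3 has 1 bond to C, 2 bonds to H, 1 bond to Cl → oxidation state -1.
After: C3 has 1 bond to C, 2 bonds to H, 1 bond to I → oxidation state -1.
Δ = -1 − (-1) = 0, so no net redox change at C3.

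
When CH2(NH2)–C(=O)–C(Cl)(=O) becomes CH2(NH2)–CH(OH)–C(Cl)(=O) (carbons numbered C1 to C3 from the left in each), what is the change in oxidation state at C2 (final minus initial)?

-2

Before: C2 has 2 bonds to C, 2 bonds to O → oxidation state +2.
After: C2 has 2 bonds to C, 1 bond to H, 1 bond to O → oxidation state 0.
Δ = 0 − (+2) = -2, so this is a reduction at C2.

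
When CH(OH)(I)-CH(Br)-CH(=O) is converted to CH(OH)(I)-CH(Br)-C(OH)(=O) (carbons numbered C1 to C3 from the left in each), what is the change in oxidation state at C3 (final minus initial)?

Before: C3 has 1 bond to C, 1 bond to H, 2 bonds to O → oxidation state +1.
After: C3 has 1 bond to C, 3 bonds to O → oxidation state +3.
Δ = +3 − (+1) = +2, so this is an oxidation at C3.

+2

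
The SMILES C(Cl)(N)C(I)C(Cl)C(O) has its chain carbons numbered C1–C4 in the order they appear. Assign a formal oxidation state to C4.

-1

C4 has one bond to C (0), one bond to H (-1), one bond to H (-1), one bond to O (+1).
Oxidation state = 0 − 1 − 1 + 1 = -1.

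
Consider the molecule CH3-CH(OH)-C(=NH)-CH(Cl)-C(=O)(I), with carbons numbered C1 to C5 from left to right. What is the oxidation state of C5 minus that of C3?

+1

C5: 1C, 2O, 1I → 0 + 2 + 1 = +3
C3: 2C, 2N → 0 + 2 = +2
Difference: +3 − (+2) = +1.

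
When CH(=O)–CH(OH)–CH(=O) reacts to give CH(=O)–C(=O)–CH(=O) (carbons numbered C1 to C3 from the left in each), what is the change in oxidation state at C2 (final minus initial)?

Before: C2 has 2 bonds to C, 1 bond to H, 1 bond to O → oxidation state 0.
After: C2 has 2 bonds to C, 2 bonds to O → oxidation state +2.
Δ = +2 − (0) = +2, so this is an oxidation at C2.

+2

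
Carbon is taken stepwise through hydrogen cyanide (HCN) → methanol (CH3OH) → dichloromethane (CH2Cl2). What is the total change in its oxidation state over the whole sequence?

-2

Carbon oxidation states along the series — hydrogen cyanide: +2, methanol: -2, dichloromethane: 0.
Net change = 0 − (+2) = -2.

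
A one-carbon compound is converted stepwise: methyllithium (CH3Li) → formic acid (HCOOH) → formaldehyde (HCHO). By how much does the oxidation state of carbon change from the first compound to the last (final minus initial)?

+4

Carbon oxidation states along the series — methyllithium: -4, formic acid: +2, formaldehyde: 0.
Net change = 0 − (-4) = +4.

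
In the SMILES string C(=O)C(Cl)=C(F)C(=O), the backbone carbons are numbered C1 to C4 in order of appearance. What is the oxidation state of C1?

+1

Each bond to a more electronegative atom (O, N, halogen) counts +1, each bond to a less electronegative atom (H, metal, B, Si) counts −1, and each C–C bond counts 0.
C1 has one bond to C (0), one bond to H (-1), a double bond to O (2×+1 = +2).
Oxidation state = 0 − 1 + 2 = +1.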